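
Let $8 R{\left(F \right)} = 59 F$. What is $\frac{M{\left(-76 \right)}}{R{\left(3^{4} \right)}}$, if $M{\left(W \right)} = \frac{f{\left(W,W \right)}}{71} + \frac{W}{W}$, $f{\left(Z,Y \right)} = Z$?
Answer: $- \frac{40}{339309} \approx -0.00011789$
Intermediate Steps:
$R{\left(F \right)} = \frac{59 F}{8}$
$M{\left(W \right)} = 1 + \frac{W}{71}$ ($M{\left(W \right)} = \frac{W}{71} + \frac{W}{W} = W \frac{1}{71} + 1 = \frac{W}{71} + 1 = 1 + \frac{W}{71}$)
$\frac{M{\left(-76 \right)}}{R{\left(3^{4} \right)}} = \frac{1 + \frac{1}{71} \left(-76\right)}{\frac{59}{8} \cdot 3^{4}} = \frac{1 - \frac{76}{71}}{\frac{59}{8} \cdot 81} = - \frac{5}{71 \cdot \frac{4779}{8}} = \left(- \frac{5}{71}\right) \frac{8}{4779} = - \frac{40}{339309}$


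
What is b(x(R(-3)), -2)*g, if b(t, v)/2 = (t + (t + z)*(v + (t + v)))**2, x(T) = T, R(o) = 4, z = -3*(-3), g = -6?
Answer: -192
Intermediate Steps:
z = 9
b(t, v) = 2*(t + (9 + t)*(t + 2*v))**2 (b(t, v) = 2*(t + (t + 9)*(v + (t + v)))**2 = 2*(t + (9 + t)*(t + 2*v))**2)
b(x(R(-3)), -2)*g = (2*(4**2 + 10*4 + 18*(-2) + 2*4*(-2))**2)*(-6) = (2*(16 + 40 - 36 - 16)**2)*(-6) = (2*4**2)*(-6) = (2*16)*(-6) = 32*(-6) = -192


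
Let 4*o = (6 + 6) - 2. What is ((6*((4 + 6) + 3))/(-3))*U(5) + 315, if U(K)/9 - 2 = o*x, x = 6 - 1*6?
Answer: -153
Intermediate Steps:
o = 5/2 (o = ((6 + 6) - 2)/4 = (12 - 2)/4 = (¼)*10 = 5/2 ≈ 2.5000)
x = 0 (x = 6 - 6 = 0)
U(K) = 18 (U(K) = 18 + 9*((5/2)*0) = 18 + 9*0 = 18 + 0 = 18)
((6*((4 + 6) + 3))/(-3))*U(5) + 315 = ((6*((4 + 6) + 3))/(-3))*18 + 315 = ((6*(10 + 3))*(-⅓))*18 + 315 = ((6*13)*(-⅓))*18 + 315 = (78*(-⅓))*18 + 315 = -26*18 + 315 = -468 + 315 = -153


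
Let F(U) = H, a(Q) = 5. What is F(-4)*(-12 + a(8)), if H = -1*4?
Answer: 28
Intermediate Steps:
H = -4
F(U) = -4
F(-4)*(-12 + a(8)) = -4*(-12 + 5) = -4*(-7) = 28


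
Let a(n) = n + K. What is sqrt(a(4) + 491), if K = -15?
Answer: 4*sqrt(30) ≈ 21.909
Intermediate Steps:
a(n) = -15 + n (a(n) = n - 15 = -15 + n)
sqrt(a(4) + 491) = sqrt((-15 + 4) + 491) = sqrt(-11 + 491) = sqrt(480) = 4*sqrt(30)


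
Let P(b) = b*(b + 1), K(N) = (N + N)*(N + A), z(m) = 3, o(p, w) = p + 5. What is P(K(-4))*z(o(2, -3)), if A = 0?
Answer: 3168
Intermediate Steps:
o(p, w) = 5 + p
K(N) = 2*N² (K(N) = (N + N)*(N + 0) = (2*N)*N = 2*N²)
P(b) = b*(1 + b)
P(K(-4))*z(o(2, -3)) = ((2*(-4)²)*(1 + 2*(-4)²))*3 = ((2*16)*(1 + 2*16))*3 = (32*(1 + 32))*3 = (32*33)*3 = 1056*3 = 3168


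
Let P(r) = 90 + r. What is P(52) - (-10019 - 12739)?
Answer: 22900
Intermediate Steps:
P(52) - (-10019 - 12739) = (90 + 52) - (-10019 - 12739) = 142 - 1*(-22758) = 142 + 22758 = 22900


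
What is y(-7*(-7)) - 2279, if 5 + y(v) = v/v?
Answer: -2283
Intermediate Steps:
y(v) = -4 (y(v) = -5 + v/v = -5 + 1 = -4)
y(-7*(-7)) - 2279 = -4 - 2279 = -2283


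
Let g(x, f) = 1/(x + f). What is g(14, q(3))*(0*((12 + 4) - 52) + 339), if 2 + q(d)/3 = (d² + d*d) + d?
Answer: 339/71 ≈ 4.7747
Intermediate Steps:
q(d) = -6 + 3*d + 6*d² (q(d) = -6 + 3*((d² + d*d) + d) = -6 + 3*((d² + d²) + d) = -6 + 3*(2*d² + d) = -6 + 3*(d + 2*d²) = -6 + (3*d + 6*d²) = -6 + 3*d + 6*d²)
g(x, f) = 1/(f + x)
g(14, q(3))*(0*((12 + 4) - 52) + 339) = (0*((12 + 4) - 52) + 339)/((-6 + 3*3 + 6*3²) + 14) = (0*(16 - 52) + 339)/((-6 + 9 + 6*9) + 14) = (0*(-36) + 339)/((-6 + 9 + 54) + 14) = (0 + 339)/(57 + 14) = 339/71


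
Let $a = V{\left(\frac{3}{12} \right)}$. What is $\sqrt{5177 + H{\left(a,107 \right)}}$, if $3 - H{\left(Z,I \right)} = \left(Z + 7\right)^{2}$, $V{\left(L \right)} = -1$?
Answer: $2 \sqrt{1286} \approx 71.722$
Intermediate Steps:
$a = -1$
$H{\left(Z,I \right)} = 3 - \left(7 + Z\right)^{2}$ ($H{\left(Z,I \right)} = 3 - \left(Z + 7\right)^{2} = 3 - \left(7 + Z\right)^{2}$)
$\sqrt{5177 + H{\left(a,107 \right)}} = \sqrt{5177 + \left(3 - \left(7 - 1\right)^{2}\right)} = \sqrt{5177 + \left(3 - 6^{2}\right)} = \sqrt{5177 + \left(3 - 36\right)} = \sqrt{5177 - 33} = \sqrt{5144} = 2 \sqrt{1286}$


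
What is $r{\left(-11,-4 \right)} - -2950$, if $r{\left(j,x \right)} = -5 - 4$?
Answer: $2941$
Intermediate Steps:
$r{\left(j,x \right)} = -9$
$r{\left(-11,-4 \right)} - -2950 = -9 - -2950 = -9 + 2950 = 2941$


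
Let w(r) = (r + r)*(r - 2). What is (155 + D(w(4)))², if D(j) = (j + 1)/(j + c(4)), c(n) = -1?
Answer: 5484964/225 ≈ 24378.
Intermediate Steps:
w(r) = 2*r*(-2 + r) (w(r) = (2*r)*(-2 + r) = 2*r*(-2 + r))
D(j) = (1 + j)/(-1 + j) (D(j) = (j + 1)/(j - 1) = (1 + j)/(-1 + j))
(155 + D(w(4)))² = (155 + (1 + 2*4*(-2 + 4))/(-1 + 2*4*(-2 + 4)))² = (155 + (1 + 2*4*2)/(-1 + 2*4*2))² = (155 + (1 + 16)/(-1 + 16))² = (155 + 17/15)² = (2342/15)² = 5484964/225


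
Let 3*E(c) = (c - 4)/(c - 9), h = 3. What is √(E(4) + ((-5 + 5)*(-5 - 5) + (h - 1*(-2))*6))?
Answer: √30 ≈ 5.4772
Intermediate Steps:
E(c) = (-4 + c)/(3*(-9 + c)) (E(c) = ((c - 4)/(c - 9))/3 = ((-4 + c)/(-9 + c))/3 = (-4 + c)/(3*(-9 + c)))
√(E(4) + ((-5 + 5)*(-5 - 5) + (h - 1*(-2))*6)) = √((-4 + 4)/(3*(-9 + 4)) + ((-5 + 5)*(-5 - 5) + (3 - 1*(-2))*6)) = √((⅓)*0/(-5) + (0*(-10) + (3 + 2)*6)) = √((⅓)*(-⅕)*0 + (0 + 5*6)) = √(0 + (0 + 30)) = √(0 + 30) = √30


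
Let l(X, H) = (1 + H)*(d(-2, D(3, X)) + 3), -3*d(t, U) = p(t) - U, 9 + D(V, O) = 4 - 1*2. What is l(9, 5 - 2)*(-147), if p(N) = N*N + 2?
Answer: 784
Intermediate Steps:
p(N) = 2 + N² (p(N) = N² + 2 = 2 + N²)
D(V, O) = -7 (D(V, O) = -9 + (4 - 1*2) = -9 + (4 - 2) = -9 + 2 = -7)
d(t, U) = -⅔ - t²/3 + U/3 (d(t, U) = -((2 + t²) - U)/3 = -(2 + t² - U)/3 = -⅔ - t²/3 + U/3)
l(X, H) = -4/3 - 4*H/3 (l(X, H) = (1 + H)*((-⅔ - ⅓*(-2)² + (⅓)*(-7)) + 3) = (1 + H)*((-⅔ - ⅓*4 - 7/3) + 3) = (1 + H)*((-⅔ - 4/3 - 7/3) + 3) = (1 + H)*(-13/3 + 3) = (1 + H)*(-4/3) = -4/3 - 4*H/3)
l(9, 5 - 2)*(-147) = (-4/3 - 4*(5 - 2)/3)*(-147) = (-4/3 - 4/3*3)*(-147) = (-4/3 - 4)*(-147) = -16/3*(-147) = 784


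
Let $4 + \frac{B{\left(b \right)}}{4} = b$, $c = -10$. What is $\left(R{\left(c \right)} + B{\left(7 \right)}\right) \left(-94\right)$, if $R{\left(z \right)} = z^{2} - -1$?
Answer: $-10622$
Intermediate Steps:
$B{\left(b \right)} = -16 + 4 b$
$R{\left(z \right)} = 1 + z^{2}$ ($R{\left(z \right)} = z^{2} + 1 = 1 + z^{2}$)
$\left(R{\left(c \right)} + B{\left(7 \right)}\right) \left(-94\right) = \left(\left(1 + \left(-10\right)^{2}\right) + \left(-16 + 4 \cdot 7\right)\right) \left(-94\right) = \left(\left(1 + 100\right) + \left(-16 + 28\right)\right) \left(-94\right) = \left(101 + 12\right) \left(-94\right) = 113 \left(-94\right) = -10622$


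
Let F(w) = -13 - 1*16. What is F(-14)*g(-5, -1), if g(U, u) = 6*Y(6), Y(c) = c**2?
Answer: -6264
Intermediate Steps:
F(w) = -29 (F(w) = -13 - 16 = -29)
g(U, u) = 216 (g(U, u) = 6*6**2 = 6*36 = 216)
F(-14)*g(-5, -1) = -29*216 = -6264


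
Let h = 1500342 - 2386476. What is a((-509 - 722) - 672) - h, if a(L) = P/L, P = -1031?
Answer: 1686314033/1903 ≈ 8.8613e+5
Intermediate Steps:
h = -886134
a(L) = -1031/L
a((-509 - 722) - 672) - h = -1031/((-509 - 722) - 672) - 1*(-886134) = -1031/(-1231 - 672) + 886134 = -1031/(-1903) + 886134 = -1031*(-1/1903) + 886134 = 1031/1903 + 886134 = 1686314033/1903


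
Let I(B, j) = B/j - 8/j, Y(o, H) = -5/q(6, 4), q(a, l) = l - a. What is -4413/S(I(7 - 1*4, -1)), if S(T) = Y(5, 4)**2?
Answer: -17652/25 ≈ -706.08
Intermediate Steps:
Y(o, H) = 5/2 (Y(o, H) = -5/(4 - 1*6) = -5/(4 - 6) = -5/(-2) = -5*(-1/2) = 5/2)
I(B, j) = -8/j + B/j
S(T) = 25/4 (S(T) = (5/2)**2 = 25/4)
-4413/S(I(7 - 1*4, -1)) = -4413/25/4 = -4413*4/25 = -17652/25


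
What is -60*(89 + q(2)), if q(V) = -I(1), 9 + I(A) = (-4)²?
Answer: -4920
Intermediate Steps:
I(A) = 7 (I(A) = -9 + (-4)² = -9 + 16 = 7)
q(V) = -7 (q(V) = -1*7 = -7)
-60*(89 + q(2)) = -60*(89 - 7) = -60*82 = -4920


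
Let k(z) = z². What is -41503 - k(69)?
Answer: -46264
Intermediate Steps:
-41503 - k(69) = -41503 - 1*69² = -41503 - 1*4761 = -41503 - 4761 = -46264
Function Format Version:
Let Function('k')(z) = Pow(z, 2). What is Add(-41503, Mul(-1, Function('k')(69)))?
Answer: -46264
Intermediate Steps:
Add(-41503, Mul(-1, Function('k')(69))) = Add(-41503, Mul(-1, Pow(69, 2))) = Add(-41503, Mul(-1, 4761)) = Add(-41503, -4761) = -46264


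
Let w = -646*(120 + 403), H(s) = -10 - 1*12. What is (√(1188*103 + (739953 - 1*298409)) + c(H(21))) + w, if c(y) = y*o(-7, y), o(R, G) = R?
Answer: -337704 + 2*√140977 ≈ -3.3695e+5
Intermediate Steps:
H(s) = -22 (H(s) = -10 - 12 = -22)
w = -337858 (w = -646*523 = -337858)
c(y) = -7*y (c(y) = y*(-7) = -7*y)
(√(1188*103 + (739953 - 1*298409)) + c(H(21))) + w = (√(1188*103 + (739953 - 1*298409)) - 7*(-22)) - 337858 = (√(122364 + (739953 - 298409)) + 154) - 337858 = (√(122364 + 441544) + 154) - 337858 = (√563908 + 154) - 337858 = (2*√140977 + 154) - 337858 = (154 + 2*√140977) - 337858 = -337704 + 2*√140977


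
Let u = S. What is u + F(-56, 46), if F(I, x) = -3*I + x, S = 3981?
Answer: 4195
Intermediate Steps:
u = 3981
F(I, x) = x - 3*I
u + F(-56, 46) = 3981 + (46 - 3*(-56)) = 3981 + (46 + 168) = 3981 + 214 = 4195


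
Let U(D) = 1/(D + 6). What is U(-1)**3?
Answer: 1/125 ≈ 0.0080000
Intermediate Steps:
U(D) = 1/(6 + D)
U(-1)**3 = (1/(6 - 1))**3 = (1/5)**3 = 1/125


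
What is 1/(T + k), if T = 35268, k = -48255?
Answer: -1/12987 ≈ -7.7000e-5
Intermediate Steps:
1/(T + k) = 1/(35268 - 48255) = 1/(-12987) = -1/12987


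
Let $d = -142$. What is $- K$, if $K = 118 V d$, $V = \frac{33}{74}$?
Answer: $\frac{276474}{37} \approx 7472.3$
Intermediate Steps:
$V = \frac{33}{74}$ ($V = 33 \cdot \frac{1}{74} = \frac{33}{74} \approx 0.44595$)
$K = - \frac{276474}{37}$ ($K = 118 \cdot \frac{33}{74} \left(-142\right) = \frac{1947}{37} \left(-142\right) = - \frac{276474}{37} \approx -7472.3$)
$- K = \left(-1\right) \left(- \frac{276474}{37}\right) = \frac{276474}{37}$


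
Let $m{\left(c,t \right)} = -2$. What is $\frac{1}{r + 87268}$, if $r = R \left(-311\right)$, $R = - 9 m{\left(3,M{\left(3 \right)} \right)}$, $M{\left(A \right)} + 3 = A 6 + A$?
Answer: $\frac{1}{81670} \approx 1.2244 \cdot 10^{-5}$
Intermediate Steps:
$M{\left(A \right)} = -3 + 7 A$ ($M{\left(A \right)} = -3 + \left(A 6 + A\right) = -3 + \left(6 A + A\right) = -3 + 7 A$)
$R = 18$ ($R = \left(-9\right) \left(-2\right) = 18$)
$r = -5598$ ($r = 18 \left(-311\right) = -5598$)
$\frac{1}{r + 87268} = \frac{1}{-5598 + 87268} = \frac{1}{81670}$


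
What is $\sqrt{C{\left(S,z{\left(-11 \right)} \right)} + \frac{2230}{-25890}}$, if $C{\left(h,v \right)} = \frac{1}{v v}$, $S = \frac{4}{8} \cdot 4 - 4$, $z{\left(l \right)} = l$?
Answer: $\frac{i \sqrt{63156066}}{28479} \approx 0.27905 i$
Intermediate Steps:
$S = -2$ ($S = 4 \cdot \frac{1}{8} \cdot 4 - 4 = \frac{1}{2} \cdot 4 - 4 = 2 - 4 = -2$)
$C{\left(h,v \right)} = \frac{1}{v^{2}}$
$\sqrt{C{\left(S,z{\left(-11 \right)} \right)} + \frac{2230}{-25890}} = \sqrt{\frac{1}{121} + \frac{2230}{-25890}} = \sqrt{\frac{1}{121} + 2230 \left(- \frac{1}{25890}\right)} = \sqrt{\frac{1}{121} - \frac{223}{2589}} = \sqrt{- \frac{24394}{313269}} = \frac{i \sqrt{63156066}}{28479}$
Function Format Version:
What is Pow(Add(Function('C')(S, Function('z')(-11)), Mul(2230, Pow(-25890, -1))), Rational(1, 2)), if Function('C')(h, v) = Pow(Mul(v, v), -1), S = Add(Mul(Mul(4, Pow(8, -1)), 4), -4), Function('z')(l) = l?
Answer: Mul(Rational(1, 28479), I, Pow(63156066, Rational(1, 2))) ≈ Mul(0.27905, I)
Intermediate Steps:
S = -2 (S = Add(Mul(Mul(4, Rational(1, 8)), 4), -4) = Add(Mul(Rational(1, 2), 4), -4) = Add(2, -4) = -2)
Function('C')(h, v) = Pow(v, -2) (Function('C')(h, v) = Pow(Pow(v, 2), -1) = Pow(v, -2))
Pow(Add(Function('C')(S, Function('z')(-11)), Mul(2230, Pow(-25890, -1))), Rational(1, 2)) = Pow(Add(Pow(-11, -2), Mul(2230, Pow(-25890, -1))), Rational(1, 2)) = Pow(Add(Rational(1, 121), Mul(2230, Rational(-1, 25890))), Rational(1, 2)) = Pow(Add(Rational(1, 121), Rational(-223, 2589)), Rational(1, 2)) = Pow(Rational(-24394, 313269), Rational(1, 2)) = Mul(Rational(1, 28479), I, Pow(63156066, Rational(1, 2)))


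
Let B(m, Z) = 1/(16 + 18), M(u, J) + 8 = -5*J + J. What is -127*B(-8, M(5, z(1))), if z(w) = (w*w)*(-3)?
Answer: -127/34 ≈ -3.7353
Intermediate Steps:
z(w) = -3*w² (z(w) = w²*(-3) = -3*w²)
M(u, J) = -8 - 4*J (M(u, J) = -8 + (-5*J + J) = -8 - 4*J)
B(m, Z) = 1/34
-127*B(-8, M(5, z(1))) = -127*1/34 = -127/34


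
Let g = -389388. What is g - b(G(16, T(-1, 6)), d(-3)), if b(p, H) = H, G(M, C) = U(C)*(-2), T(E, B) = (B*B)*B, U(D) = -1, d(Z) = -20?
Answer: -389368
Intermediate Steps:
T(E, B) = B³ (T(E, B) = B²*B = B³)
G(M, C) = 2 (G(M, C) = -1*(-2) = 2)
g - b(G(16, T(-1, 6)), d(-3)) = -389388 - 1*(-20) = -389388 + 20 = -389368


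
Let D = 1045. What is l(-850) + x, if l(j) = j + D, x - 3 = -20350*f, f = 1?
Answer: -20152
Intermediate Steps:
x = -20347 (x = 3 - 20350*1 = 3 - 20350 = -20347)
l(j) = 1045 + j (l(j) = j + 1045 = 1045 + j)
l(-850) + x = (1045 - 850) - 20347 = 195 - 20347 = -20152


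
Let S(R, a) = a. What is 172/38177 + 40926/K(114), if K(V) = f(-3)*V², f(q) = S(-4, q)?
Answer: -13646719/13056534 ≈ -1.0452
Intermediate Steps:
f(q) = q
K(V) = -3*V²
172/38177 + 40926/K(114) = 172/38177 + 40926/((-3*114²)) = 172*(1/38177) + 40926/((-3*12996)) = 172/38177 + 40926/(-38988) = 172/38177 + 40926*(-1/38988) = 172/38177 - 359/342 = -13646719/13056534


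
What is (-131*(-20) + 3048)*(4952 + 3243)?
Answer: 46449260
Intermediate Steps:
(-131*(-20) + 3048)*(4952 + 3243) = (2620 + 3048)*8195 = 5668*8195 = 46449260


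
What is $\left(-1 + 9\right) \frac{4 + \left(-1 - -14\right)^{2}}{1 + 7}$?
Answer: $173$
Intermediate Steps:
$\left(-1 + 9\right) \frac{4 + \left(-1 - -14\right)^{2}}{1 + 7} = 8 \frac{4 + \left(-1 + \left(15 - 1\right)\right)^{2}}{8} = 8 \left(4 + \left(-1 + 14\right)^{2}\right) \frac{1}{8} = 8 \left(4 + 13^{2}\right) \frac{1}{8} = 8 \left(4 + 169\right) \frac{1}{8} = 8 \cdot 173 \cdot \frac{1}{8} = 8 \cdot \frac{173}{8} = 173$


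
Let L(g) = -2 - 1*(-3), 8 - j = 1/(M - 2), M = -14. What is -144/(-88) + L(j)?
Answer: 29/11 ≈ 2.6364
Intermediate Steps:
j = 129/16 (j = 8 - 1/(-14 - 2) = 8 - 1/(-16) = 8 - 1*(-1/16) = 8 + 1/16 = 129/16 ≈ 8.0625)
L(g) = 1 (L(g) = -2 + 3 = 1)
-144/(-88) + L(j) = -144/(-88) + 1 = -144*(-1/88) + 1 = 18/11 + 1 = 29/11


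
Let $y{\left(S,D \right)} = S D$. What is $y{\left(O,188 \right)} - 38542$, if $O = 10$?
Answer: $-36662$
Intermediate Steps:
$y{\left(S,D \right)} = D S$
$y{\left(O,188 \right)} - 38542 = 188 \cdot 10 - 38542 = 1880 - 38542 = -36662$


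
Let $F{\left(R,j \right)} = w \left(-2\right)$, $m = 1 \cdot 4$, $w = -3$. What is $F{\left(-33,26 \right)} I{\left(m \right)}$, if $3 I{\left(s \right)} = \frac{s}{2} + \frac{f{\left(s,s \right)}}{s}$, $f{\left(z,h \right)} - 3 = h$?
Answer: $\frac{15}{2} \approx 7.5$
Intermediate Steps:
$f{\left(z,h \right)} = 3 + h$
$m = 4$
$I{\left(s \right)} = \frac{s}{6} + \frac{3 + s}{3 s}$ ($I{\left(s \right)} = \frac{\frac{s}{2} + \frac{3 + s}{s}}{3} = \frac{s}{6} + \frac{3 + s}{3 s}$)
$F{\left(R,j \right)} = 6$ ($F{\left(R,j \right)} = \left(-3\right) \left(-2\right) = 6$)
$F{\left(-33,26 \right)} I{\left(m \right)} = 6 \left(\frac{1}{3} + \frac{1}{4} + \frac{1}{6} \cdot 4\right) = 6 \left(\frac{1}{3} + \frac{1}{4} + \frac{2}{3}\right) = 6 \cdot \frac{5}{4} = \frac{15}{2}$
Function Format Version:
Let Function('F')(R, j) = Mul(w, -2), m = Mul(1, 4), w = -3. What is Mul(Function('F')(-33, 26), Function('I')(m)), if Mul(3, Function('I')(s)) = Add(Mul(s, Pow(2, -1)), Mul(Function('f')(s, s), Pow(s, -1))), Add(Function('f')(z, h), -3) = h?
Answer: Rational(15, 2) ≈ 7.5000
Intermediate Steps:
Function('f')(z, h) = Add(3, h)
m = 4
Function('I')(s) = Add(Mul(Rational(1, 6), s), Mul(Rational(1, 3), Pow(s, -1), Add(3, s))) (Function('I')(s) = Mul(Rational(1, 3), Add(Mul(s, Pow(2, -1)), Mul(Add(3, s), Pow(s, -1)))) = Mul(Rational(1, 3), Add(Mul(s, Rational(1, 2)), Mul(Pow(s, -1), Add(3, s)))) = Mul(Rational(1, 3), Add(Mul(Rational(1, 2), s), Mul(Pow(s, -1), Add(3, s)))) = Add(Mul(Rational(1, 6), s), Mul(Rational(1, 3), Pow(s, -1), Add(3, s))))
Function('F')(R, j) = 6 (Function('F')(R, j) = Mul(-3, -2) = 6)
Mul(Function('F')(-33, 26), Function('I')(m)) = Mul(6, Add(Rational(1, 3), Pow(4, -1), Mul(Rational(1, 6), 4))) = Mul(6, Add(Rational(1, 3), Rational(1, 4), Rational(2, 3))) = Mul(6, Rational(5, 4)) = Rational(15, 2)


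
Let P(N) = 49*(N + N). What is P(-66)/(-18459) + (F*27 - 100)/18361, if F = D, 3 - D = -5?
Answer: 5757152/16139319 ≈ 0.35672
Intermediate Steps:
D = 8 (D = 3 - 1*(-5) = 3 + 5 = 8)
P(N) = 98*N (P(N) = 49*(2*N) = 98*N)
F = 8
P(-66)/(-18459) + (F*27 - 100)/18361 = (98*(-66))/(-18459) + (8*27 - 100)/18361 = -6468*(-1/18459) + (216 - 100)*(1/18361) = 308/879 + 116*(1/18361) = 308/879 + 116/18361 = 5757152/16139319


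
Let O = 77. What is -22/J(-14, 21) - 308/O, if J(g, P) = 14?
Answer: -39/7 ≈ -5.5714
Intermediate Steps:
-22/J(-14, 21) - 308/O = -22/14 - 308/77 = -22*1/14 - 308*1/77 = -11/7 - 4 = -39/7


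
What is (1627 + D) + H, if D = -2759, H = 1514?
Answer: 382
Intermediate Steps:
(1627 + D) + H = (1627 - 2759) + 1514 = -1132 + 1514 = 382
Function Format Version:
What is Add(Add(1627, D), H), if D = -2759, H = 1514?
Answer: 382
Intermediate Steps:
Add(Add(1627, D), H) = Add(Add(1627, -2759), 1514) = Add(-1132, 1514) = 382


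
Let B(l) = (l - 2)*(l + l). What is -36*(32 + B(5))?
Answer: -2232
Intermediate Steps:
B(l) = 2*l*(-2 + l) (B(l) = (-2 + l)*(2*l) = 2*l*(-2 + l))
-36*(32 + B(5)) = -36*(32 + 2*5*(-2 + 5)) = -36*(32 + 2*5*3) = -36*(32 + 30) = -36*62 = -2232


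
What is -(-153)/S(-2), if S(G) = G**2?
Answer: 153/4 ≈ 38.250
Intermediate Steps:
-(-153)/S(-2) = -(-153)/((-2)**2) = -(-153)/4 = -17*(-9/4) = 153/4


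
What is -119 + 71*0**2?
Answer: -119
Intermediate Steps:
-119 + 71*0**2 = -119 + 71*0 = -119 + 0 = -119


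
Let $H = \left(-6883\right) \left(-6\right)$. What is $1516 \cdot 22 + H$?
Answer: $74650$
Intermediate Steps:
$H = 41298$
$1516 \cdot 22 + H = 1516 \cdot 22 + 41298 = 33352 + 41298 = 74650$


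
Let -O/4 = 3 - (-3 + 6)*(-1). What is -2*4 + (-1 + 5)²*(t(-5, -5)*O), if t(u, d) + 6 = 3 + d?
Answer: 3064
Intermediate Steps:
t(u, d) = -3 + d (t(u, d) = -6 + (3 + d) = -3 + d)
O = -24 (O = -4*(3 - (-3 + 6)*(-1)) = -4*(3 - 3*(-1)) = -4*(3 - 1*(-3)) = -4*(3 + 3) = -4*6 = -24)
-2*4 + (-1 + 5)²*(t(-5, -5)*O) = -2*4 + (-1 + 5)²*((-3 - 5)*(-24)) = -8 + 4²*(-8*(-24)) = -8 + 16*192 = -8 + 3072 = 3064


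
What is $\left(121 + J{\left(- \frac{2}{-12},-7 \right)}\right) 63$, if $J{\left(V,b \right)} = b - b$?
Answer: $7623$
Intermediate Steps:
$J{\left(V,b \right)} = 0$
$\left(121 + J{\left(- \frac{2}{-12},-7 \right)}\right) 63 = \left(121 + 0\right) 63 = 121 \cdot 63 = 7623$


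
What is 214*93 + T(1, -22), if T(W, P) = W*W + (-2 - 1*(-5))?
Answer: 19906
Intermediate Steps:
T(W, P) = 3 + W**2 (T(W, P) = W**2 + (-2 + 5) = W**2 + 3 = 3 + W**2)
214*93 + T(1, -22) = 214*93 + (3 + 1**2) = 19902 + (3 + 1) = 19902 + 4 = 19906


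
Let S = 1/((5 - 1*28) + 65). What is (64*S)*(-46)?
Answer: -1472/21 ≈ -70.095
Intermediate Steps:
S = 1/42 (S = 1/((5 - 28) + 65) = 1/(-23 + 65) = 1/42 ≈ 0.023810)
(64*S)*(-46) = (64*(1/42))*(-46) = (32/21)*(-46) = -1472/21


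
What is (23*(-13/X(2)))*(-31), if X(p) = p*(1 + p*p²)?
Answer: 9269/18 ≈ 514.94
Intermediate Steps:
X(p) = p*(1 + p³)
(23*(-13/X(2)))*(-31) = (23*(-13/(2 + 2⁴)))*(-31) = (23*(-13/(2 + 16)))*(-31) = (23*(-13/18))*(-31) = -299/18*(-31) = 9269/18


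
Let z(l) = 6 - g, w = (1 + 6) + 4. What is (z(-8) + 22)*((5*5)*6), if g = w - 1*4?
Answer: 3150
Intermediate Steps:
w = 11 (w = 7 + 4 = 11)
g = 7 (g = 11 - 1*4 = 11 - 4 = 7)
z(l) = -1 (z(l) = 6 - 1*7 = 6 - 7 = -1)
(z(-8) + 22)*((5*5)*6) = (-1 + 22)*((5*5)*6) = 21*(25*6) = 21*150 = 3150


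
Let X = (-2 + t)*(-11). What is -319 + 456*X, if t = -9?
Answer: 54857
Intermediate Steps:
X = 121 (X = (-2 - 9)*(-11) = -11*(-11) = 121)
-319 + 456*X = -319 + 456*121 = -319 + 55176 = 54857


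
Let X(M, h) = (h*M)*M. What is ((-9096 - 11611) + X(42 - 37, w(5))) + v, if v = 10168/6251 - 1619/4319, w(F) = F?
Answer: -79377208705/3856867 ≈ -20581.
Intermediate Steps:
X(M, h) = h*M² (X(M, h) = (M*h)*M = h*M²)
v = 4827889/3856867 (v = 10168*(1/6251) - 1619*1/4319 = 10168/6251 - 1619/4319 = 4827889/3856867 ≈ 1.2518)
((-9096 - 11611) + X(42 - 37, w(5))) + v = ((-9096 - 11611) + 5*(42 - 37)²) + 4827889/3856867 = (-20707 + 5*5²) + 4827889/3856867 = (-20707 + 5*25) + 4827889/3856867 = (-20707 + 125) + 4827889/3856867 = -20582 + 4827889/3856867 = -79377208705/3856867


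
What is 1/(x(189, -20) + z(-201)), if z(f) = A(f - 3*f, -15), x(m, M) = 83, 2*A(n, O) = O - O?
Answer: 1/83 ≈ 0.012048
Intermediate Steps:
A(n, O) = 0 (A(n, O) = (O - O)/2 = (1/2)*0 = 0)
z(f) = 0
1/(x(189, -20) + z(-201)) = 1/(83 + 0) = 1/83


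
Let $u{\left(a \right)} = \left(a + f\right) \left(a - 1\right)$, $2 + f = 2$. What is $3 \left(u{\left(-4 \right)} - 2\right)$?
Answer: $54$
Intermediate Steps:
$f = 0$ ($f = -2 + 2 = 0$)
$u{\left(a \right)} = a \left(-1 + a\right)$ ($u{\left(a \right)} = \left(a + 0\right) \left(a - 1\right) = a \left(-1 + a\right)$)
$3 \left(u{\left(-4 \right)} - 2\right) = 3 \left(- 4 \left(-1 - 4\right) - 2\right) = 3 \left(\left(-4\right) \left(-5\right) - 2\right) = 3 \left(20 - 2\right) = 3 \cdot 18 = 54$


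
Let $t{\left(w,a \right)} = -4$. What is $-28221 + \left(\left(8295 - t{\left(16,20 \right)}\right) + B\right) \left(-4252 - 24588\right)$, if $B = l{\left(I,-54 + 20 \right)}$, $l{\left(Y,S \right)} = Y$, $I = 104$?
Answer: $-242370741$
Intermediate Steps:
$B = 104$
$-28221 + \left(\left(8295 - t{\left(16,20 \right)}\right) + B\right) \left(-4252 - 24588\right) = -28221 + \left(\left(8295 - -4\right) + 104\right) \left(-4252 - 24588\right) = -28221 + \left(\left(8295 + 4\right) + 104\right) \left(-28840\right) = -28221 + \left(8299 + 104\right) \left(-28840\right) = -28221 + 8403 \left(-28840\right) = -28221 - 242342520 = -242370741$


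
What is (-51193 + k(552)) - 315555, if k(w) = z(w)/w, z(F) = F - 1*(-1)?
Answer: -202444343/552 ≈ -3.6675e+5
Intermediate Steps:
z(F) = 1 + F (z(F) = F + 1 = 1 + F)
k(w) = (1 + w)/w
(-51193 + k(552)) - 315555 = (-51193 + (1 + 552)/552) - 315555 = (-51193 + (1/552)*553) - 315555 = (-51193 + 553/552) - 315555 = -28257983/552 - 315555 = -202444343/552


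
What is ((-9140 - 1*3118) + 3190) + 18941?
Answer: 9873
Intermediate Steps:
((-9140 - 1*3118) + 3190) + 18941 = ((-9140 - 3118) + 3190) + 18941 = (-12258 + 3190) + 18941 = -9068 + 18941 = 9873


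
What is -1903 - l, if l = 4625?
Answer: -6528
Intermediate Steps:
-1903 - l = -1903 - 1*4625 = -1903 - 4625 = -6528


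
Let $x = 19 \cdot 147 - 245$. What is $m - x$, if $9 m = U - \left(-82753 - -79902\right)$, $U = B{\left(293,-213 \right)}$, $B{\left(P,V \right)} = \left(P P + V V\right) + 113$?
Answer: $\frac{111250}{9} \approx 12361.0$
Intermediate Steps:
$B{\left(P,V \right)} = 113 + P^{2} + V^{2}$ ($B{\left(P,V \right)} = \left(P^{2} + V^{2}\right) + 113 = 113 + P^{2} + V^{2}$)
$x = 2548$ ($x = 2793 - 245 = 2548$)
$U = 131331$ ($U = 113 + 293^{2} + \left(-213\right)^{2} = 113 + 85849 + 45369 = 131331$)
$m = \frac{134182}{9}$ ($m = \frac{131331 - \left(-82753 - -79902\right)}{9} = \frac{131331 - \left(-82753 + 79902\right)}{9} = \frac{131331 - -2851}{9} = \frac{131331 + 2851}{9} = \frac{1}{9} \cdot 134182 = \frac{134182}{9} \approx 14909.0$)
$m - x = \frac{134182}{9} - 2548 = \frac{111250}{9}$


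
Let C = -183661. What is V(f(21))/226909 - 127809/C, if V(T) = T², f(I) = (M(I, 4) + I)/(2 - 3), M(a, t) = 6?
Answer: 29134901250/41674333849 ≈ 0.69911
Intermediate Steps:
f(I) = -6 - I (f(I) = (6 + I)/(2 - 3) = (6 + I)/(-1) = (6 + I)*(-1) = -6 - I)
V(f(21))/226909 - 127809/C = (-6 - 1*21)²/226909 - 127809/(-183661) = (-6 - 21)²*(1/226909) - 127809*(-1/183661) = (-27)²*(1/226909) + 127809/183661 = 729*(1/226909) + 127809/183661 = 729/226909 + 127809/183661 = 29134901250/41674333849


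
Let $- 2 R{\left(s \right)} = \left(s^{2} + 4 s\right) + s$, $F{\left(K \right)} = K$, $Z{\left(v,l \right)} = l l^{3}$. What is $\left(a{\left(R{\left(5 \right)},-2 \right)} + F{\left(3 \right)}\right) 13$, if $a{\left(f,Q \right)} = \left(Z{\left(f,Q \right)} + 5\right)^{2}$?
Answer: $5772$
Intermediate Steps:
$Z{\left(v,l \right)} = l^{4}$
$R{\left(s \right)} = - \frac{5 s}{2} - \frac{s^{2}}{2}$ ($R{\left(s \right)} = - \frac{\left(s^{2} + 4 s\right) + s}{2} = - \frac{s^{2} + 5 s}{2} = - \frac{5 s}{2} - \frac{s^{2}}{2}$)
$a{\left(f,Q \right)} = \left(5 + Q^{4}\right)^{2}$ ($a{\left(f,Q \right)} = \left(Q^{4} + 5\right)^{2} = \left(5 + Q^{4}\right)^{2}$)
$\left(a{\left(R{\left(5 \right)},-2 \right)} + F{\left(3 \right)}\right) 13 = \left(\left(5 + \left(-2\right)^{4}\right)^{2} + 3\right) 13 = \left(\left(5 + 16\right)^{2} + 3\right) 13 = \left(21^{2} + 3\right) 13 = \left(441 + 3\right) 13 = 444 \cdot 13 = 5772$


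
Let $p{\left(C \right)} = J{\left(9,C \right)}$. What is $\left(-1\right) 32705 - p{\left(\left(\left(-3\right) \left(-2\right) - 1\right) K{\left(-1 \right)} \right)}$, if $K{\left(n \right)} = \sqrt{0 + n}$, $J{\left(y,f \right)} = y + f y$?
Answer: $-32714 - 45 i \approx -32714.0 - 45.0 i$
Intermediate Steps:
$K{\left(n \right)} = \sqrt{n}$
$p{\left(C \right)} = 9 + 9 C$ ($p{\left(C \right)} = 9 \left(1 + C\right) = 9 + 9 C$)
$\left(-1\right) 32705 - p{\left(\left(\left(-3\right) \left(-2\right) - 1\right) K{\left(-1 \right)} \right)} = \left(-1\right) 32705 - \left(9 + 9 \left(\left(-3\right) \left(-2\right) - 1\right) \sqrt{-1}\right) = -32705 - \left(9 + 9 \left(6 - 1\right) i\right) = -32705 - \left(9 + 9 \cdot 5 i\right) = -32705 - \left(9 + 45 i\right) = -32714 - 45 i$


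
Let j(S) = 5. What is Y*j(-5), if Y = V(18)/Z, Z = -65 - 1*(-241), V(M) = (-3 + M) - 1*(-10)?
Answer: 125/176 ≈ 0.71023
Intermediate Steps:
V(M) = 7 + M (V(M) = (-3 + M) + 10 = 7 + M)
Z = 176 (Z = -65 + 241 = 176)
Y = 25/176 (Y = (7 + 18)/176 = 25*(1/176) = 25/176 ≈ 0.14205)
Y*j(-5) = (25/176)*5 = 125/176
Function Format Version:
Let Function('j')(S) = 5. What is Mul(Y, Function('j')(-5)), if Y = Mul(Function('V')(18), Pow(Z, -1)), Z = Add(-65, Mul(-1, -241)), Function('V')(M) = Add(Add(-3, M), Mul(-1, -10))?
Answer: Rational(125, 176) ≈ 0.71023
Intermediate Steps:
Function('V')(M) = Add(7, M) (Function('V')(M) = Add(Add(-3, M), 10) = Add(7, M))
Z = 176 (Z = Add(-65, 241) = 176)
Y = Rational(25, 176) (Y = Mul(Add(7, 18), Pow(176, -1)) = Mul(25, Rational(1, 176)) = Rational(25, 176) ≈ 0.14205)
Mul(Y, Function('j')(-5)) = Mul(Rational(25, 176), 5) = Rational(125, 176)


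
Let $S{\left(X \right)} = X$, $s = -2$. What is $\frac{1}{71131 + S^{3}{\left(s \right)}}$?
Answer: $\frac{1}{71123} \approx 1.406 \cdot 10^{-5}$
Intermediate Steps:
$\frac{1}{71131 + S^{3}{\left(s \right)}} = \frac{1}{71131 + \left(-2\right)^{3}} = \frac{1}{71131 - 8} = \frac{1}{71123}$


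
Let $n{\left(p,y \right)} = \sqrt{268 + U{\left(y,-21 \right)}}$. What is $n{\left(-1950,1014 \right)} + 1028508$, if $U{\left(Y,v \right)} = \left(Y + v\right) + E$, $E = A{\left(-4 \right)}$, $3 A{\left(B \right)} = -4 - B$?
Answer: $1028508 + \sqrt{1261} \approx 1.0285 \cdot 10^{6}$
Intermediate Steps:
$A{\left(B \right)} = - \frac{4}{3} - \frac{B}{3}$ ($A{\left(B \right)} = \frac{-4 - B}{3} = - \frac{4}{3} - \frac{B}{3}$)
$E = 0$ ($E = - \frac{4}{3} - - \frac{4}{3} = - \frac{4}{3} + \frac{4}{3} = 0$)
$U{\left(Y,v \right)} = Y + v$ ($U{\left(Y,v \right)} = \left(Y + v\right) + 0 = Y + v$)
$n{\left(p,y \right)} = \sqrt{247 + y}$ ($n{\left(p,y \right)} = \sqrt{268 + \left(y - 21\right)} = \sqrt{268 + \left(-21 + y\right)} = \sqrt{247 + y}$)
$n{\left(-1950,1014 \right)} + 1028508 = \sqrt{247 + 1014} + 1028508 = \sqrt{1261} + 1028508 = 1028508 + \sqrt{1261}$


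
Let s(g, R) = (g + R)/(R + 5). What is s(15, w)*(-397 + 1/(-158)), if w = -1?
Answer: -439089/316 ≈ -1389.5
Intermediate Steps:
s(g, R) = (R + g)/(5 + R)
s(15, w)*(-397 + 1/(-158)) = ((-1 + 15)/(5 - 1))*(-397 + 1/(-158)) = (14/4)*(-397 - 1/158) = ((¼)*14)*(-62727/158) = (7/2)*(-62727/158) = -439089/316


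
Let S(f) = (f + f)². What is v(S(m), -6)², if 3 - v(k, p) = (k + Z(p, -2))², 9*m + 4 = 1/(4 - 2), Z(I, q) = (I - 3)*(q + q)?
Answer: 76939949057764/43046721 ≈ 1.7874e+6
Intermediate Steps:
Z(I, q) = 2*q*(-3 + I) (Z(I, q) = (-3 + I)*(2*q) = 2*q*(-3 + I))
m = -7/18 (m = -4/9 + 1/(9*(4 - 2)) = -4/9 + (⅑)/2 = -4/9 + (⅑)*(½) = -4/9 + 1/18 = -7/18 ≈ -0.38889)
S(f) = 4*f² (S(f) = (2*f)² = 4*f²)
v(k, p) = 3 - (12 + k - 4*p)² (v(k, p) = 3 - (k + 2*(-2)*(-3 + p))² = 3 - (k + (12 - 4*p))² = 3 - (12 + k - 4*p)²)
v(S(m), -6)² = (3 - (12 + 4*(-7/18)² - 4*(-6))²)² = (3 - (12 + 4*(49/324) + 24)²)² = (3 - (12 + 49/81 + 24)²)² = (3 - (2965/81)²)² = (3 - 1*8791225/6561)² = (3 - 8791225/6561)² = (-8771542/6561)² = 76939949057764/43046721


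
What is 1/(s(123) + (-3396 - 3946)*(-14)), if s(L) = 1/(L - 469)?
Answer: 346/35564647 ≈ 9.7288e-6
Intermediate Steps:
s(L) = 1/(-469 + L)
1/(s(123) + (-3396 - 3946)*(-14)) = 1/(1/(-469 + 123) + (-3396 - 3946)*(-14)) = 1/(1/(-346) - 7342*(-14)) = 1/(-1/346 + 102788) = 1/(35564647/346) = 346/35564647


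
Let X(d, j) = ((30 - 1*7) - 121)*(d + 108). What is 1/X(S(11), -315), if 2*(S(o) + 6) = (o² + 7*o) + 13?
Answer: -1/20335 ≈ -4.9176e-5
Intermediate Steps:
S(o) = ½ + o²/2 + 7*o/2 (S(o) = -6 + ((o² + 7*o) + 13)/2 = -6 + (13 + o² + 7*o)/2 = -6 + (13/2 + o²/2 + 7*o/2) = ½ + o²/2 + 7*o/2)
X(d, j) = -10584 - 98*d (X(d, j) = ((30 - 7) - 121)*(108 + d) = (23 - 121)*(108 + d) = -98*(108 + d) = -10584 - 98*d)
1/X(S(11), -315) = 1/(-10584 - 98*(½ + (½)*11² + (7/2)*11)) = 1/(-10584 - 98*(½ + (½)*121 + 77/2)) = 1/(-10584 - 98*(½ + 121/2 + 77/2)) = 1/(-10584 - 98*199/2) = 1/(-10584 - 9751) = 1/(-20335) = -1/20335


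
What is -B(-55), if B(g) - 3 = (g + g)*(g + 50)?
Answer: -553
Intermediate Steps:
B(g) = 3 + 2*g*(50 + g) (B(g) = 3 + (g + g)*(g + 50) = 3 + (2*g)*(50 + g) = 3 + 2*g*(50 + g))
-B(-55) = -(3 + 2*(-55)² + 100*(-55)) = -(3 + 2*3025 - 5500) = -(3 + 6050 - 5500) = -1*553 = -553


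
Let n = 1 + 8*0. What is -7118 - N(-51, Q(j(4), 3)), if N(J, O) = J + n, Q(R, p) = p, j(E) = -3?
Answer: -7068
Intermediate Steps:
n = 1 (n = 1 + 0 = 1)
N(J, O) = 1 + J (N(J, O) = J + 1 = 1 + J)
-7118 - N(-51, Q(j(4), 3)) = -7118 - (1 - 51) = -7118 - 1*(-50) = -7118 + 50 = -7068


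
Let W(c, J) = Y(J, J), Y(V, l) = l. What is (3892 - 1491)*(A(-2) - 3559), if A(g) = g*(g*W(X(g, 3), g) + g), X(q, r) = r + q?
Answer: -8554763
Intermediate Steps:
X(q, r) = q + r
W(c, J) = J
A(g) = g*(g + g**2) (A(g) = g*(g*g + g) = g*(g**2 + g) = g*(g + g**2))
(3892 - 1491)*(A(-2) - 3559) = (3892 - 1491)*((-2)**2*(1 - 2) - 3559) = 2401*(4*(-1) - 3559) = 2401*(-4 - 3559) = 2401*(-3563) = -8554763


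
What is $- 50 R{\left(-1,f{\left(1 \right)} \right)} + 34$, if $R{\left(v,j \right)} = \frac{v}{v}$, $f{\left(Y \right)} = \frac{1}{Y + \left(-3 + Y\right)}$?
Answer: $-16$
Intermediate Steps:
$f{\left(Y \right)} = \frac{1}{-3 + 2 Y}$
$R{\left(v,j \right)} = 1$
$- 50 R{\left(-1,f{\left(1 \right)} \right)} + 34 = \left(-50\right) 1 + 34 = -50 + 34 = -16$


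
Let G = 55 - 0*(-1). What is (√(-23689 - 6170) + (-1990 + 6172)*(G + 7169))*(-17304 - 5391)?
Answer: -685633379760 - 22695*I*√29859 ≈ -6.8563e+11 - 3.9216e+6*I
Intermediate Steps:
G = 55 (G = 55 - 66*0 = 55 + 0 = 55)
(√(-23689 - 6170) + (-1990 + 6172)*(G + 7169))*(-17304 - 5391) = (√(-23689 - 6170) + (-1990 + 6172)*(55 + 7169))*(-17304 - 5391) = (√(-29859) + 4182*7224)*(-22695) = (I*√29859 + 30210768)*(-22695) = (30210768 + I*√29859)*(-22695) = -685633379760 - 22695*I*√29859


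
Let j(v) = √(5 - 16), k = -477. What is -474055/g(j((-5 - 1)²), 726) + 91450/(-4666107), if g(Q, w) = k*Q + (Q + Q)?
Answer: -91450/4666107 - 94811*I*√11/1045 ≈ -0.019599 - 300.91*I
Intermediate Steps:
j(v) = I*√11 (j(v) = √(-11) = I*√11)
g(Q, w) = -475*Q (g(Q, w) = -477*Q + (Q + Q) = -477*Q + 2*Q = -475*Q)
-474055/g(j((-5 - 1)²), 726) + 91450/(-4666107) = -474055*I*√11/5225 + 91450/(-4666107) = -474055*I*√11/5225 + 91450*(-1/4666107) = -94811*I*√11/1045 - 91450/4666107 = -91450/4666107 - 94811*I*√11/1045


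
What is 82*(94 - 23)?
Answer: 5822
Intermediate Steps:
82*(94 - 23) = 82*71 = 5822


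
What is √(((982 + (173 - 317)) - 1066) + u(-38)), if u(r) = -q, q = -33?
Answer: I*√195 ≈ 13.964*I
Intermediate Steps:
u(r) = 33 (u(r) = -1*(-33) = 33)
√(((982 + (173 - 317)) - 1066) + u(-38)) = √(((982 + (173 - 317)) - 1066) + 33) = √(((982 - 144) - 1066) + 33) = √((838 - 1066) + 33) = √(-228 + 33) = √(-195) = I*√195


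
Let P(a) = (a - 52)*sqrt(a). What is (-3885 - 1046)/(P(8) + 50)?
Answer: 123275/6494 + 108482*sqrt(2)/3247 ≈ 66.232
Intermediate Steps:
P(a) = sqrt(a)*(-52 + a) (P(a) = (-52 + a)*sqrt(a) = sqrt(a)*(-52 + a))
(-3885 - 1046)/(P(8) + 50) = (-3885 - 1046)/(sqrt(8)*(-52 + 8) + 50) = -4931/((2*sqrt(2))*(-44) + 50) = -4931/(-88*sqrt(2) + 50) = -4931/(50 - 88*sqrt(2))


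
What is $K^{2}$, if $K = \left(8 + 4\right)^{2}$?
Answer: $20736$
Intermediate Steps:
$K = 144$ ($K = 12^{2} = 144$)
$K^{2} = 144^{2} = 20736$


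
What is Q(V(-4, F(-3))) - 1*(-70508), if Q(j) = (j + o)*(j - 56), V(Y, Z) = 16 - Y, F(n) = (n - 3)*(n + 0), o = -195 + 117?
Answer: 72596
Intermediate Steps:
o = -78
F(n) = n*(-3 + n) (F(n) = (-3 + n)*n = n*(-3 + n))
Q(j) = (-78 + j)*(-56 + j) (Q(j) = (j - 78)*(j - 56) = (-78 + j)*(-56 + j))
Q(V(-4, F(-3))) - 1*(-70508) = (4368 + (16 - 1*(-4))² - 134*(16 - 1*(-4))) - 1*(-70508) = (4368 + (16 + 4)² - 134*(16 + 4)) + 70508 = (4368 + 20² - 134*20) + 70508 = (4368 + 400 - 2680) + 70508 = 2088 + 70508 = 72596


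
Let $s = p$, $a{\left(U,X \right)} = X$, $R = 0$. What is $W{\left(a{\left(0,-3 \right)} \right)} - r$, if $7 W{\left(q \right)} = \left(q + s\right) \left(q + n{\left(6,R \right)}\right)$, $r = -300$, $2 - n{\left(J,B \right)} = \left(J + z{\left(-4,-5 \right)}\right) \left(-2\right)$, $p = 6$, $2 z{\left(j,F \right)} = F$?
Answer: $\frac{2118}{7} \approx 302.57$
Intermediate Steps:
$z{\left(j,F \right)} = \frac{F}{2}$
$n{\left(J,B \right)} = -3 + 2 J$ ($n{\left(J,B \right)} = 2 - \left(J + \frac{1}{2} \left(-5\right)\right) \left(-2\right) = 2 - \left(J - \frac{5}{2}\right) \left(-2\right) = 2 - \left(- \frac{5}{2} + J\right) \left(-2\right) = 2 - \left(5 - 2 J\right) = 2 + \left(-5 + 2 J\right) = -3 + 2 J$)
$s = 6$
$W{\left(q \right)} = \frac{\left(6 + q\right) \left(9 + q\right)}{7}$ ($W{\left(q \right)} = \frac{\left(q + 6\right) \left(q + \left(-3 + 2 \cdot 6\right)\right)}{7} = \frac{\left(6 + q\right) \left(q + \left(-3 + 12\right)\right)}{7} = \frac{\left(6 + q\right) \left(q + 9\right)}{7} = \frac{\left(6 + q\right) \left(9 + q\right)}{7}$)
$W{\left(a{\left(0,-3 \right)} \right)} - r = \left(\frac{54}{7} + \frac{\left(-3\right)^{2}}{7} + \frac{15}{7} \left(-3\right)\right) - -300 = \left(\frac{54}{7} + \frac{1}{7} \cdot 9 - \frac{45}{7}\right) + 300 = \left(\frac{54}{7} + \frac{9}{7} - \frac{45}{7}\right) + 300 = \frac{18}{7} + 300 = \frac{2118}{7}$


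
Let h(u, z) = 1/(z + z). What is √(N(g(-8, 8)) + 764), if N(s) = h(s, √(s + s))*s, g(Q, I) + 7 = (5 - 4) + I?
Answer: √3058/2 ≈ 27.650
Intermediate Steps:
h(u, z) = 1/(2*z)
g(Q, I) = -6 + I (g(Q, I) = -7 + ((5 - 4) + I) = -7 + (1 + I) = -6 + I)
N(s) = √2*√s/4 (N(s) = (1/(2*(√(s + s))))*s = (1/(2*(√(2*s))))*s = (1/(2*((√2*√s))))*s = ((√2/(2*√s))/2)*s = (√2/(4*√s))*s = √2*√s/4)
√(N(g(-8, 8)) + 764) = √(√2*√(-6 + 8)/4 + 764) = √(√2*√2/4 + 764) = √(½ + 764) = √(1529/2) = √3058/2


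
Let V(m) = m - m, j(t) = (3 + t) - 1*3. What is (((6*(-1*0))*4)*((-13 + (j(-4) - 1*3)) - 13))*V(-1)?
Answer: 0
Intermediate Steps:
j(t) = t (j(t) = (3 + t) - 3 = t)
V(m) = 0
(((6*(-1*0))*4)*((-13 + (j(-4) - 1*3)) - 13))*V(-1) = (((6*(-1*0))*4)*((-13 + (-4 - 1*3)) - 13))*0 = (((6*0)*4)*((-13 + (-4 - 3)) - 13))*0 = ((0*4)*((-13 - 7) - 13))*0 = (0*(-20 - 13))*0 = (0*(-33))*0 = 0*0 = 0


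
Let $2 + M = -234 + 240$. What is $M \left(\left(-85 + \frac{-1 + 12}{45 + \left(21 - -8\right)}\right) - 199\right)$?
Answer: $- \frac{42010}{37} \approx -1135.4$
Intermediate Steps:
$M = 4$ ($M = -2 + \left(-234 + 240\right) = -2 + 6 = 4$)
$M \left(\left(-85 + \frac{-1 + 12}{45 + \left(21 - -8\right)}\right) - 199\right) = 4 \left(\left(-85 + \frac{-1 + 12}{45 + \left(21 - -8\right)}\right) - 199\right) = 4 \left(\left(-85 + \frac{11}{45 + \left(21 + 8\right)}\right) - 199\right) = 4 \left(\left(-85 + \frac{11}{45 + 29}\right) - 199\right) = 4 \left(\left(-85 + \frac{11}{74}\right) - 199\right) = 4 \left(- \frac{6279}{74} - 199\right) = 4 \left(- \frac{21005}{74}\right) = - \frac{42010}{37}$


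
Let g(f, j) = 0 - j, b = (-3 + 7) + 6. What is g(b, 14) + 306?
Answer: 292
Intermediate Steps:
b = 10 (b = 4 + 6 = 10)
g(f, j) = -j
g(b, 14) + 306 = -1*14 + 306 = -14 + 306 = 292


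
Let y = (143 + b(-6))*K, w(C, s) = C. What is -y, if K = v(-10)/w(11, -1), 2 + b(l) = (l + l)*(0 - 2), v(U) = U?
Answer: 150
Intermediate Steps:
b(l) = -2 - 4*l (b(l) = -2 + (l + l)*(0 - 2) = -2 + (2*l)*(-2) = -2 - 4*l)
K = -10/11 ≈ -0.90909
y = -150 (y = (143 + (-2 - 4*(-6)))*(-10/11) = (143 + (-2 + 24))*(-10/11) = (143 + 22)*(-10/11) = 165*(-10/11) = -150)
-y = -1*(-150) = 150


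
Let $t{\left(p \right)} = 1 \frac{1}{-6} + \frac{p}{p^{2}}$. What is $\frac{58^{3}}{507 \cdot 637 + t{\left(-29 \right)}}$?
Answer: $\frac{33949488}{56194831} \approx 0.60414$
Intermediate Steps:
$t{\left(p \right)} = - \frac{1}{6} + \frac{1}{p}$ ($t{\left(p \right)} = 1 \left(- \frac{1}{6}\right) + \frac{p}{p^{2}} = - \frac{1}{6} + \frac{1}{p}$)
$\frac{58^{3}}{507 \cdot 637 + t{\left(-29 \right)}} = \frac{58^{3}}{507 \cdot 637 + \frac{6 - -29}{6 \left(-29\right)}} = \frac{195112}{322959 + \frac{1}{6} \left(- \frac{1}{29}\right) \left(6 + 29\right)} = \frac{195112}{322959 + \frac{1}{6} \left(- \frac{1}{29}\right) 35} = \frac{195112}{322959 - \frac{35}{174}} = \frac{195112}{\frac{56194831}{174}} = 195112 \cdot \frac{174}{56194831} = \frac{33949488}{56194831}$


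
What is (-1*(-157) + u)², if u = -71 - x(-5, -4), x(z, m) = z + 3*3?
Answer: 6724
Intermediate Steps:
x(z, m) = 9 + z (x(z, m) = z + 9 = 9 + z)
u = -75 (u = -71 - (9 - 5) = -71 - 1*4 = -71 - 4 = -75)
(-1*(-157) + u)² = (-1*(-157) - 75)² = (157 - 75)² = 82² = 6724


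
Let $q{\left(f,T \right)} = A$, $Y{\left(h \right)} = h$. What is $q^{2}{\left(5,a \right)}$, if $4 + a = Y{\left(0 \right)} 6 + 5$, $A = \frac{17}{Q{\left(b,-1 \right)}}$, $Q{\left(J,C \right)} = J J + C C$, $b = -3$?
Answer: $\frac{289}{100} \approx 2.89$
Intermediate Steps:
$Q{\left(J,C \right)} = C^{2} + J^{2}$ ($Q{\left(J,C \right)} = J^{2} + C^{2} = C^{2} + J^{2}$)
$A = \frac{17}{10}$ ($A = \frac{17}{\left(-1\right)^{2} + \left(-3\right)^{2}} = \frac{17}{1 + 9} = \frac{17}{10} \approx 1.7$)
$a = 1$ ($a = -4 + \left(0 \cdot 6 + 5\right) = -4 + \left(0 + 5\right) = -4 + 5 = 1$)
$q{\left(f,T \right)} = \frac{17}{10}$
$q^{2}{\left(5,a \right)} = \left(\frac{17}{10}\right)^{2} = \frac{289}{100}$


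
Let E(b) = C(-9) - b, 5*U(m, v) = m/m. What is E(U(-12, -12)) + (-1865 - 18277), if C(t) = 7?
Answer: -100676/5 ≈ -20135.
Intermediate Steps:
U(m, v) = ⅕ (U(m, v) = (m/m)/5 = (⅕)*1 = ⅕)
E(b) = 7 - b
E(U(-12, -12)) + (-1865 - 18277) = (7 - 1*⅕) + (-1865 - 18277) = (7 - ⅕) - 20142 = 34/5 - 20142 = -100676/5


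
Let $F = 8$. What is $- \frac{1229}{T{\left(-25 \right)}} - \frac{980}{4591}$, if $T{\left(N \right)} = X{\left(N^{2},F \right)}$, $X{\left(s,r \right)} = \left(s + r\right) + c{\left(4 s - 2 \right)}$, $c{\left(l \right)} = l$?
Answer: $- \frac{8710719}{14374421} \approx -0.60599$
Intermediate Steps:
$X{\left(s,r \right)} = -2 + r + 5 s$ ($X{\left(s,r \right)} = \left(s + r\right) + \left(4 s - 2\right) = \left(r + s\right) + \left(-2 + 4 s\right) = -2 + r + 5 s$)
$T{\left(N \right)} = 6 + 5 N^{2}$ ($T{\left(N \right)} = -2 + 8 + 5 N^{2} = 6 + 5 N^{2}$)
$- \frac{1229}{T{\left(-25 \right)}} - \frac{980}{4591} = - \frac{1229}{6 + 5 \left(-25\right)^{2}} - \frac{980}{4591} = - \frac{1229}{6 + 5 \cdot 625} - \frac{980}{4591} = - \frac{1229}{6 + 3125} - \frac{980}{4591} = - \frac{1229}{3131} - \frac{980}{4591} = - \frac{8710719}{14374421}$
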